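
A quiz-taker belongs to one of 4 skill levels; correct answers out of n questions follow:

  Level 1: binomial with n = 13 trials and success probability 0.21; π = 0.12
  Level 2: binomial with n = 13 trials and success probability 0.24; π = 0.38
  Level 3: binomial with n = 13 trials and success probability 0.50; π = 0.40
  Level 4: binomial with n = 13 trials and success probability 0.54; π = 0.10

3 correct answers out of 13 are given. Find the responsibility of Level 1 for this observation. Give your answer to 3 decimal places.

P(component k | x) = P(Z=k)·f_k(x) / marginal(x), where marginal(x) = Σ_j P(Z=j)·f_j(x).
Component likelihoods at x = 3 correct answers out of 13:
  p_1 = C(13,3)·0.21^3·0.79^10 = 286·0.009261·0.0946828 = 0.250781
  p_2 = C(13,3)·0.24^3·0.76^10 = 286·0.013824·0.0642889 = 0.254177
  p_3 = C(13,3)·0.50^3·0.50^10 = 286·0.125·0.000976562 = 0.0349121
  p_4 = C(13,3)·0.54^3·0.46^10 = 286·0.157464·0.000424207 = 0.0191041
Prior × likelihood for each component:
  P(Z=1)·p_1 = 0.12 × 0.250781 = 0.0300937
  P(Z=2)·p_2 = 0.38 × 0.254177 = 0.0965871
  P(Z=3)·p_3 = 0.40 × 0.0349121 = 0.0139648
  P(Z=4)·p_4 = 0.10 × 0.0191041 = 0.00191041
Normaliser: 0.0300937 + 0.0965871 + 0.0139648 + 0.00191041 = 0.142556
Responsibility of Level 1: 0.0300937 / 0.142556 ≈ 0.211

0.211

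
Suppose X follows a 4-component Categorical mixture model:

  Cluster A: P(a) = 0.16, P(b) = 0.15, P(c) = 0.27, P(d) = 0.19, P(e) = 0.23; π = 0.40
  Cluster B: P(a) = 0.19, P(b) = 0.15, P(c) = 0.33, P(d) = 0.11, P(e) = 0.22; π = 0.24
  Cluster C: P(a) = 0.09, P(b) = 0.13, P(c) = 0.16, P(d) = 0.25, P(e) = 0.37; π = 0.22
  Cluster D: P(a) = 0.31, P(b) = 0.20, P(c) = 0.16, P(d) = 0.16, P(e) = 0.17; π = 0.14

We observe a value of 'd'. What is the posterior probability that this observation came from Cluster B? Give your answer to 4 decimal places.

0.1468

Posterior ∝ prior × likelihood, so P(k | x) ∝ π_k f_k(x); normalise over all components.
Categorical probabilities:
  f_A = P(d | comp) = 0.19
  f_B = P(d | comp) = 0.11
  f_C = P(d | comp) = 0.25
  f_D = P(d | comp) = 0.16
Weight by the priors:
  π_A·f_A = 0.40 × 0.19 = 0.076
  π_B·f_B = 0.24 × 0.11 = 0.0264
  π_C·f_C = 0.22 × 0.25 = 0.055
  π_D·f_D = 0.14 × 0.16 = 0.0224
Evidence: 0.076 + 0.0264 + 0.055 + 0.0224 = 0.1798
So the posterior for Cluster B is 0.0264 / 0.1798 ≈ 0.1468.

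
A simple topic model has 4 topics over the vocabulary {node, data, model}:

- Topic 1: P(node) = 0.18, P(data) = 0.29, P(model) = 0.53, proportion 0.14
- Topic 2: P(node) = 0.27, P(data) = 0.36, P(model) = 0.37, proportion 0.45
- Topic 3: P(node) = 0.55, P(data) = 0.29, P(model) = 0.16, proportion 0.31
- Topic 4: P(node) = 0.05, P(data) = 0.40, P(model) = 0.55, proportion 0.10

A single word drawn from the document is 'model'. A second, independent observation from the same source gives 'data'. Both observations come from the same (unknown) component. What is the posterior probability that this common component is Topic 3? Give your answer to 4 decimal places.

0.1221

The responsibility of component k is w_k f_k(x) divided by Σ_j w_j f_j(x).
Since both observations come from the same component, the likelihood for component k is f_k(x₁)·f_k(x₂).
  f_1 = [0.53] × [0.29] = 0.1537
  f_2 = [0.37] × [0.36] = 0.1332
  f_3 = [0.16] × [0.29] = 0.0464
  f_4 = [0.55] × [0.4] = 0.22
Multiply by the mixture weights:
  w_1·f_1 = 0.14 × 0.1537 = 0.021518
  w_2·f_2 = 0.45 × 0.1332 = 0.05994
  w_3·f_3 = 0.31 × 0.0464 = 0.014384
  w_4·f_4 = 0.10 × 0.22 = 0.022
Normaliser: 0.021518 + 0.05994 + 0.014384 + 0.022 = 0.117842
P(Topic 3 | x₁,x₂) = 0.014384 / 0.117842 ≈ 0.1221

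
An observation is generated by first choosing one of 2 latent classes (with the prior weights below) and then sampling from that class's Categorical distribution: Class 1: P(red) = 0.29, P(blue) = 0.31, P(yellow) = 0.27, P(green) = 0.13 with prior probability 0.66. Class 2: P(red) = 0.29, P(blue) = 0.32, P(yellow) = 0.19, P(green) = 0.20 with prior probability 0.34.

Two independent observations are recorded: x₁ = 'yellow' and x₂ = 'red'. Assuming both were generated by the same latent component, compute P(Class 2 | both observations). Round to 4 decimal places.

0.2661

Apply Bayes' rule: the posterior for each component is proportional to its prior times its likelihood at x.
Since both observations come from the same component, the likelihood for component k is f_k(x₁)·f_k(x₂).
  f_1 = [P(yellow | comp) = 0.27] × [0.29] = 0.0783
  f_2 = [P(yellow | comp) = 0.19] × [0.29] = 0.0551
Unnormalised posteriors:
  P(Z=1)·f_1 = 0.66 × 0.0783 = 0.051678
  P(Z=2)·f_2 = 0.34 × 0.0551 = 0.018734
Denominator: 0.051678 + 0.018734 = 0.070412
Responsibility of Class 2: 0.018734 / 0.070412 ≈ 0.2661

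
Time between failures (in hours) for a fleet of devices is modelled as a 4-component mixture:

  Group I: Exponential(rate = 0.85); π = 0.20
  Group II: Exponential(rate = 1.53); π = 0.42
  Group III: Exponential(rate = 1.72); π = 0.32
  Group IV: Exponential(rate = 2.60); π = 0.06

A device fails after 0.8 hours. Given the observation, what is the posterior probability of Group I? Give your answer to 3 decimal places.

0.199

By Bayes' theorem, P(k | x) = w_k f_k(x) / Σ_j w_j f_j(x).
Evaluate each component's likelihood at the observed value:
  p_I = 0.85·e^(−0.85·0.8) = 0.85·e^(−0.6800) = 0.430624
  p_II = 1.53·e^(−1.53·0.8) = 1.53·e^(−1.2240) = 0.449899
  p_III = 1.72·e^(−1.72·0.8) = 1.72·e^(−1.3760) = 0.434449
  p_IV = 2.60·e^(−2.60·0.8) = 2.60·e^(−2.0800) = 0.324819
Prior × likelihood for each component:
  w_I·p_I = 0.20 × 0.430624 = 0.0861249
  w_II·p_II = 0.42 × 0.449899 = 0.188958
  w_III·p_III = 0.32 × 0.434449 = 0.139024
  w_IV·p_IV = 0.06 × 0.324819 = 0.0194891
Sum: 0.0861249 + 0.188958 + 0.139024 + 0.0194891 = 0.433595
Responsibility of Group I: 0.0861249 / 0.433595 ≈ 0.199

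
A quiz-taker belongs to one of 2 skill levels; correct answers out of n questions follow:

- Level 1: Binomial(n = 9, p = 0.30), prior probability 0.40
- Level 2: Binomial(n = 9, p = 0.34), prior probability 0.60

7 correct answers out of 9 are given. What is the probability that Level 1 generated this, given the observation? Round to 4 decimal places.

Apply Bayes' rule: the posterior for each component is proportional to its prior times its likelihood at x.
Evaluate each component's likelihood at the observed value:
  L_1 = 0.00385787
  L_2 = 0.0082365
Weight by the priors:
  P(Z=1)·L_1 = 0.40 × 0.00385787 = 0.00154315
  P(Z=2)·L_2 = 0.60 × 0.0082365 = 0.0049419
Denominator: 0.00154315 + 0.0049419 = 0.00648505
P(Level 1 | the observation) ≈ 0.2380

0.2380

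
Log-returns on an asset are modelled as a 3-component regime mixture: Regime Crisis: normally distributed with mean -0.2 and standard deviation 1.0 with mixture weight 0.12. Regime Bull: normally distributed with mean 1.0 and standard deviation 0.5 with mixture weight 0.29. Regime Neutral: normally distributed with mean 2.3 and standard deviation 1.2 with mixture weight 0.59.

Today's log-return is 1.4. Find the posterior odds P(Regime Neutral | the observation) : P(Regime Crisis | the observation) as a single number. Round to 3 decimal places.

Since P(k|x) ∝ w_k f_k(x), the posterior odds are w_i f_i(x) / (w_j f_j(x)).
Component likelihoods at x = 1.4:
  L_Crisis = 0.110921
  L_Bull = 0.579383
  L_Neutral = 0.250948
Posterior odds = (w_Neutral·L_Neutral) / (w_Crisis·L_Crisis) = (0.59·0.250948) / (0.12·0.110921) = 0.148059 / 0.0133105 ≈ 11.123

11.123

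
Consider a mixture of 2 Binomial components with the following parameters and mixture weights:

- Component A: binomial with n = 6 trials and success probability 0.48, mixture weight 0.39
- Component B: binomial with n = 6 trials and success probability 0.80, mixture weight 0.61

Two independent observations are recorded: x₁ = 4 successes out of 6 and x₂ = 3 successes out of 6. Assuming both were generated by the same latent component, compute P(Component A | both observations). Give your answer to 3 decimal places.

0.680

The responsibility of component k is π_k f_k(x) divided by Σ_j π_j f_j(x).
Since both observations come from the same component, the likelihood for component k is f_k(x₁)·f_k(x₂).
  f_A = [0.215309] × [0.311002] = 0.0669617
  f_B = [0.24576] × [0.08192] = 0.0201327
Weight by the priors:
  π_A·f_A = 0.39 × 0.0669617 = 0.0261151
  π_B·f_B = 0.61 × 0.0201327 = 0.0122809
Normaliser: 0.0261151 + 0.0122809 = 0.038396
P(Component A | data) ≈ 0.680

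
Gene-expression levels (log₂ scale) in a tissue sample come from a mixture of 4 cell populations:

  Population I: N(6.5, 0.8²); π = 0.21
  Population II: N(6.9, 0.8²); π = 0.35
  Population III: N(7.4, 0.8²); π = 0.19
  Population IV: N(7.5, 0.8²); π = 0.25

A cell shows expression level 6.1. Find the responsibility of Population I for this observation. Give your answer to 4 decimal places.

Apply Bayes' rule: the posterior for each component is proportional to its prior times its likelihood at x.
Component likelihoods at x = 6.1:
  f_I = 0.440082
  f_II = 0.302463
  f_III = 0.133173
  f_IV = 0.107847
Unnormalised posteriors:
  w_I·f_I = 0.21 × 0.440082 = 0.0924171
  w_II·f_II = 0.35 × 0.302463 = 0.105862
  w_III·f_III = 0.19 × 0.133173 = 0.0253028
  w_IV·f_IV = 0.25 × 0.107847 = 0.0269617
Evidence: 0.0924171 + 0.105862 + 0.0253028 + 0.0269617 = 0.250544
Responsibility of Population I: 0.0924171 / 0.250544 ≈ 0.3689

0.3689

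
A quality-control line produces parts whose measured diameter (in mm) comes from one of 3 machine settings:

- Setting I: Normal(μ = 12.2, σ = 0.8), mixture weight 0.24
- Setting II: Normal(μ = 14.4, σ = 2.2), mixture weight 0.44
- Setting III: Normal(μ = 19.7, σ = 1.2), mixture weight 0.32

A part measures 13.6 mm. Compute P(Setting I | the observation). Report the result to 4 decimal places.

0.2574

The responsibility of component k is π_k f_k(x) divided by Σ_j π_j f_j(x).
Normal densities:
  f_I = 0.107847
  f_II = 0.169736
  f_III = 8.13924e-07
Unnormalised posteriors:
  π_I·f_I = 0.24 × 0.107847 = 0.0258832
  π_II·f_II = 0.44 × 0.169736 = 0.0746838
  π_III·f_III = 0.32 × 8.13924e-07 = 2.60456e-07
Evidence: 0.0258832 + 0.0746838 + 2.60456e-07 = 0.100567
P(Setting I | x) ≈ 0.2574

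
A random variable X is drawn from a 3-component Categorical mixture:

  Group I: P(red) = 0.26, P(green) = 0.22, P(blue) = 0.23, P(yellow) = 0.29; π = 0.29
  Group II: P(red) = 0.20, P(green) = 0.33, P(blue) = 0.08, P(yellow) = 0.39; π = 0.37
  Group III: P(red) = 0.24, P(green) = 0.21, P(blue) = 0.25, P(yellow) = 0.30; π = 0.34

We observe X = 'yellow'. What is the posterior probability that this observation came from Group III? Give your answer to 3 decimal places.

Posterior ∝ prior × likelihood, so P(k | x) ∝ P(Z=k) f_k(x); normalise over all components.
Evaluate each component's likelihood at the observed value:
  p_I = 0.29
  p_II = 0.39
  p_III = 0.3
Prior × likelihood for each component:
  P(Z=I)·p_I = 0.29 × 0.29 = 0.0841
  P(Z=II)·p_II = 0.37 × 0.39 = 0.1443
  P(Z=III)·p_III = 0.34 × 0.3 = 0.102
Denominator: 0.0841 + 0.1443 + 0.102 = 0.3304
Responsibility of Group III: 0.102 / 0.3304 ≈ 0.309

0.309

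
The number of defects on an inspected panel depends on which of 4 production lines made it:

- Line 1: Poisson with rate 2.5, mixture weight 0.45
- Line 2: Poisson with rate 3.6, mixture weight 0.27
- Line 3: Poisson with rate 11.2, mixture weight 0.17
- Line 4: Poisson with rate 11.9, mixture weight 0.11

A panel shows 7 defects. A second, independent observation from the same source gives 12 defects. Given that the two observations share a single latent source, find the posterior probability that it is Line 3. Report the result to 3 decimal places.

P(component k | x) = π_k·f_k(x) / marginal(x), where marginal(x) = Σ_j π_j·f_j(x).
Since both observations come from the same component, the likelihood for component k is f_k(x₁)·f_k(x₂).
  p_1 = [e^(−2.5)·2.5^7/7! = 0.00994062] × [1.02143e-05] = 1.01536e-07
  p_2 = [e^(−3.6)·3.6^7/7! = 0.0424841] × [0.000270292] = 1.14831e-05
  p_3 = [e^(−11.2)·11.2^7/7! = 0.0599788] × [0.11122] = 0.00667081
  p_4 = [e^(−11.9)·11.9^7/7! = 0.0455296] × [0.11432] = 0.00520494
Unnormalised posteriors:
  π_1·p_1 = 0.45 × 1.01536e-07 = 4.56912e-08
  π_2·p_2 = 0.27 × 1.14831e-05 = 3.10044e-06
  π_3·p_3 = 0.17 × 0.00667081 = 0.00113404
  π_4·p_4 = 0.11 × 0.00520494 = 0.000572544
Evidence: 4.56912e-08 + 3.10044e-06 + 0.00113404 + 0.000572544 = 0.00170973
P(Line 3 | x₁,x₂) = 0.00113404 / 0.00170973 ≈ 0.663

0.663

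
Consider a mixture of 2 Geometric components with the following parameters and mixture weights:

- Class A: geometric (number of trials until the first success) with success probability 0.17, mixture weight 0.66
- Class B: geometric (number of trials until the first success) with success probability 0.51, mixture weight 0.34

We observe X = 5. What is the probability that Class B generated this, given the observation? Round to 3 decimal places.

0.158

Posterior ∝ prior × likelihood, so P(k | x) ∝ π_k f_k(x); normalise over all components.
Geometric probabilities:
  L_A = 0.0806791
  L_B = 0.0294005
Unnormalised posteriors:
  π_A·L_A = 0.66 × 0.0806791 = 0.0532482
  π_B·L_B = 0.34 × 0.0294005 = 0.00999616
Denominator: 0.0532482 + 0.00999616 = 0.0632444
So the posterior for Class B is 0.00999616 / 0.0632444 ≈ 0.158.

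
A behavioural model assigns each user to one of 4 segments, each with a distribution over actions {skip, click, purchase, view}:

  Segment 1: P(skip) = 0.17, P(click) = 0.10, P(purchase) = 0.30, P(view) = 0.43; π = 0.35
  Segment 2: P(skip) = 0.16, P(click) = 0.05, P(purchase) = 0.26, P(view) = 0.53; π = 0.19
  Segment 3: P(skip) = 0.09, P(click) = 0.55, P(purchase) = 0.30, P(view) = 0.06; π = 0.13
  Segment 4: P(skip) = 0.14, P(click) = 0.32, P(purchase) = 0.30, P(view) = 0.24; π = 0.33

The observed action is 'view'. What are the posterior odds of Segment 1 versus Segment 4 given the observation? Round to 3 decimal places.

The posterior odds equal the prior odds times the likelihood ratio: (π_i/π_j)·(f_i(x)/f_j(x)).
Categorical probabilities:
  L_1 = P(view | comp) = 0.43
  L_2 = P(view | comp) = 0.53
  L_3 = P(view | comp) = 0.06
  L_4 = P(view | comp) = 0.24
0.1505 / 0.0792 ≈ 1.900

1.900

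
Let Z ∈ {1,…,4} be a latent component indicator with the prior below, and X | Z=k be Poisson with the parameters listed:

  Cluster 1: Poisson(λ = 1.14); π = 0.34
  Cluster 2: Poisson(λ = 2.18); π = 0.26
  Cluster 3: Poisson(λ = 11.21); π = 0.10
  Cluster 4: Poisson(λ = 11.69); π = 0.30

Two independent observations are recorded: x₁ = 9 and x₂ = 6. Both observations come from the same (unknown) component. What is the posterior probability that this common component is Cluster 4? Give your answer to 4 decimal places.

0.6821

Apply Bayes' rule: the posterior for each component is proportional to its prior times its likelihood at x.
Since both observations come from the same component, the likelihood for component k is f_k(x₁)·f_k(x₂).
  p_1 = [e^(−1.14)·1.14^9/9! = 2.86606e-06] × [0.000974992] = 2.79438e-09
  p_2 = [e^(−2.18)·2.18^9/9! = 0.000346404] × [0.0168517] = 5.83751e-06
  p_3 = [e^(−11.21)·11.21^9/9! = 0.104291] × [0.037313] = 0.0038914
  p_4 = [e^(−11.69)·11.69^9/9! = 0.0941163] × [0.0296929] = 0.00279458
Prior × likelihood for each component:
  P(Z=1)·p_1 = 0.34 × 2.79438e-09 = 9.5009e-10
  P(Z=2)·p_2 = 0.26 × 5.83751e-06 = 1.51775e-06
  P(Z=3)·p_3 = 0.10 × 0.0038914 = 0.00038914
  P(Z=4)·p_4 = 0.30 × 0.00279458 = 0.000838375
Evidence: 9.5009e-10 + 1.51775e-06 + 0.00038914 + 0.000838375 = 0.00122903
Responsibility of Cluster 4: 0.000838375 / 0.00122903 ≈ 0.6821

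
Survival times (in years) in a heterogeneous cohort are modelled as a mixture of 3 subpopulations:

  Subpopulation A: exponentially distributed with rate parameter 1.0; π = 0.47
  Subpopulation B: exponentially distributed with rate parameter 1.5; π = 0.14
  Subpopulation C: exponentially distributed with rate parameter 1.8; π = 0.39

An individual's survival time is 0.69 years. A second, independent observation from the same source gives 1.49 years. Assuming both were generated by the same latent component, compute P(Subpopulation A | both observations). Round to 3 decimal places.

0.590

By Bayes' theorem, P(k | x) = P(Z=k) f_k(x) / Σ_j P(Z=j) f_j(x).
Since both observations come from the same component, the likelihood for component k is f_k(x₁)·f_k(x₂).
  L_A = [0.501576] × [0.225373] = 0.113042
  L_B = [0.53284] × [0.160488] = 0.0855145
  L_C = [0.519851] × [0.123167] = 0.0640285
Weight by the priors:
  P(Z=A)·L_A = 0.47 × 0.113042 = 0.0531295
  P(Z=B)·L_B = 0.14 × 0.0855145 = 0.011972
  P(Z=C)·L_C = 0.39 × 0.0640285 = 0.0249711
Normaliser: 0.0531295 + 0.011972 + 0.0249711 = 0.0900727
So the posterior for Subpopulation A is 0.0531295 / 0.0900727 ≈ 0.590.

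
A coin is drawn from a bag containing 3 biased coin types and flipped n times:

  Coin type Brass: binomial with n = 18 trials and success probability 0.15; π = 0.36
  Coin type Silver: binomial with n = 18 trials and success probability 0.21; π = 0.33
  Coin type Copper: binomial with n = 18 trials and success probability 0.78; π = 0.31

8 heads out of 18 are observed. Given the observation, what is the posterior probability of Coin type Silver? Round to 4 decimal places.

Apply Bayes' rule: the posterior for each component is proportional to its prior times its likelihood at x.
Evaluate each component's likelihood at the observed value:
  f_Brass = 0.00220789
  f_Silver = 0.0156705
  f_Copper = 0.00159236
Unnormalised posteriors:
  π_Brass·f_Brass = 0.36 × 0.00220789 = 0.000794839
  π_Silver·f_Silver = 0.33 × 0.0156705 = 0.00517126
  π_Copper·f_Copper = 0.31 × 0.00159236 = 0.000493631
Evidence: 0.000794839 + 0.00517126 + 0.000493631 = 0.00645973
P(Coin type Silver | data) ≈ 0.8005

0.8005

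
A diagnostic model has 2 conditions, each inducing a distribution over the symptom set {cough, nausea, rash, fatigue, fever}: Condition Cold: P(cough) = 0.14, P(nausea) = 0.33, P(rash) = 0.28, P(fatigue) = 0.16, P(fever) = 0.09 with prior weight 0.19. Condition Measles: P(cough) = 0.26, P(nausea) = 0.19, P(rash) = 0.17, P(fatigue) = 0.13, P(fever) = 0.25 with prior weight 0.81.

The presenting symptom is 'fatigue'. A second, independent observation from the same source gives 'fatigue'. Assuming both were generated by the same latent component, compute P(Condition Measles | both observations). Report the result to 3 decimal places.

The responsibility of component k is w_k f_k(x) divided by Σ_j w_j f_j(x).
Since both observations come from the same component, the likelihood for component k is f_k(x₁)·f_k(x₂).
  f_Cold = [0.16] × [0.16] = 0.0256
  f_Measles = [0.13] × [0.13] = 0.0169
Prior × likelihood for each component:
  w_Cold·f_Cold = 0.19 × 0.0256 = 0.004864
  w_Measles·f_Measles = 0.81 × 0.0169 = 0.013689
Evidence: 0.004864 + 0.013689 = 0.018553
So the posterior for Condition Measles is 0.013689 / 0.018553 ≈ 0.738.

0.738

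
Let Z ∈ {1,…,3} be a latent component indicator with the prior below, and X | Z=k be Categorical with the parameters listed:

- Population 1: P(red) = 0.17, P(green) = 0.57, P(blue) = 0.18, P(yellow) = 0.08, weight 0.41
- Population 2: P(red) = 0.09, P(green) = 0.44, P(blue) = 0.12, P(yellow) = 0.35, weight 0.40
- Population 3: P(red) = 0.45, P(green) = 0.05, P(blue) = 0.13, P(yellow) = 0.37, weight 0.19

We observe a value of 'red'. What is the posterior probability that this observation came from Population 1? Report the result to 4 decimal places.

The responsibility of component k is π_k f_k(x) divided by Σ_j π_j f_j(x).
Categorical probabilities:
  L_1 = P(red | comp) = 0.17
  L_2 = P(red | comp) = 0.09
  L_3 = P(red | comp) = 0.45
Multiply by the mixture weights:
  π_1·L_1 = 0.41 × 0.17 = 0.0697
  π_2·L_2 = 0.40 × 0.09 = 0.036
  π_3·L_3 = 0.19 × 0.45 = 0.0855
Normaliser: 0.0697 + 0.036 + 0.0855 = 0.1912
P(Population 1 | 'red') = 0.0697 / 0.1912 ≈ 0.3645

0.3645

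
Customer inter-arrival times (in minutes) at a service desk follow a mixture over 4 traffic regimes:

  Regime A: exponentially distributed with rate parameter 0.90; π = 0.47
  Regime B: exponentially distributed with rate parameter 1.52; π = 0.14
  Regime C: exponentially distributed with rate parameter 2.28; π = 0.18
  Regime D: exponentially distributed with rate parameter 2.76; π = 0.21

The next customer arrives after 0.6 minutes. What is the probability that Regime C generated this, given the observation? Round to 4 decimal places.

Posterior ∝ prior × likelihood, so P(k | x) ∝ π_k f_k(x); normalise over all components.
Component likelihoods at x = 0.6 minutes:
  p_A = 0.90·e^(−0.90·0.6) = 0.90·e^(−0.5400) = 0.524473
  p_B = 1.52·e^(−1.52·0.6) = 1.52·e^(−0.9120) = 0.610614
  p_C = 2.28·e^(−2.28·0.6) = 2.28·e^(−1.3680) = 0.580524
  p_D = 2.76·e^(−2.76·0.6) = 2.76·e^(−1.6560) = 0.526887
Unnormalised posteriors:
  π_A·p_A = 0.47 × 0.524473 = 0.246503
  π_B·p_B = 0.14 × 0.610614 = 0.085486
  π_C·p_C = 0.18 × 0.580524 = 0.104494
  π_D·p_D = 0.21 × 0.526887 = 0.110646
Sum: 0.246503 + 0.085486 + 0.104494 + 0.110646 = 0.547129
P(Regime C | 0.6 minutes) ≈ 0.1910

0.1910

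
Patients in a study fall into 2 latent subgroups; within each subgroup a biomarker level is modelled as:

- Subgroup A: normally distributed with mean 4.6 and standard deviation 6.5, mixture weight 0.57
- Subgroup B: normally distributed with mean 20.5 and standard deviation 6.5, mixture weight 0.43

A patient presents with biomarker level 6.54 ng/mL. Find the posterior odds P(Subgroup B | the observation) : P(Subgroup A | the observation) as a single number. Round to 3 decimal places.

0.079

Posterior odds = (P(Z=i) f_i(x)) / (P(Z=j) f_j(x)); the normalising sum cancels.
Evaluate each component's likelihood at the observed value:
  L_A = (1/(6.5·√(2π)))·exp(−(6.54−4.6)²/(2·6.5²)) = 0.061376·exp(-0.04454) = 0.0587021
  L_B = (1/(6.5·√(2π)))·exp(−(6.54−20.5)²/(2·6.5²)) = 0.061376·exp(-2.30629) = 0.00611487
Odds = (0.43/0.57) × (0.00611487/0.0587021) = 0.754386 × 0.104168 ≈ 0.079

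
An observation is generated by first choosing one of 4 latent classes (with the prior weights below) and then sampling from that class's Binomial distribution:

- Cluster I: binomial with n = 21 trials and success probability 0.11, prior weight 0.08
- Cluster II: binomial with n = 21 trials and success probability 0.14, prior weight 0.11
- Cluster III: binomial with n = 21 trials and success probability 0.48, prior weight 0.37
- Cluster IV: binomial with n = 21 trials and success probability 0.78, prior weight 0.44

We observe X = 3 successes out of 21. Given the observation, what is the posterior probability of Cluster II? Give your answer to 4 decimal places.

0.5989

By Bayes' theorem, P(k | x) = w_k f_k(x) / Σ_j w_j f_j(x).
Binomial probabilities:
  f_I = C(21,3)·0.11^3·0.89^18 = 1330·0.001331·0.12275 = 0.217295
  f_II = C(21,3)·0.14^3·0.86^18 = 1330·0.002744·0.0662174 = 0.241662
  f_III = C(21,3)·0.48^3·0.52^18 = 1330·0.110592·7.72788e-06 = 0.00113667
  f_IV = C(21,3)·0.78^3·0.22^18 = 1330·0.474552·1.4575e-12 = 9.19907e-10
Prior × likelihood for each component:
  w_I·f_I = 0.08 × 0.217295 = 0.0173836
  w_II·f_II = 0.11 × 0.241662 = 0.0265828
  w_III·f_III = 0.37 × 0.00113667 = 0.000420569
  w_IV·f_IV = 0.44 × 9.19907e-10 = 4.04759e-10
Evidence: 0.0173836 + 0.0265828 + 0.000420569 + 4.04759e-10 = 0.044387
Responsibility of Cluster II: 0.0265828 / 0.044387 ≈ 0.5989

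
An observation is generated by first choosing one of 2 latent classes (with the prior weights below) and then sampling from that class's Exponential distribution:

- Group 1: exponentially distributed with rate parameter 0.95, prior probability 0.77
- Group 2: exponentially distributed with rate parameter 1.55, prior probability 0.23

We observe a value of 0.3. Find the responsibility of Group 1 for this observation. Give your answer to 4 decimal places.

By Bayes' theorem, P(k | x) = w_k f_k(x) / Σ_j w_j f_j(x).
Evaluate each component's likelihood at the observed value:
  L_1 = 0.714414
  L_2 = 0.973609
Unnormalised posteriors:
  w_1·L_1 = 0.77 × 0.714414 = 0.550098
  w_2·L_2 = 0.23 × 0.973609 = 0.22393
Denominator: 0.550098 + 0.22393 = 0.774029
P(Group 1 | data) = 0.550098 / 0.774029 ≈ 0.7107

0.7107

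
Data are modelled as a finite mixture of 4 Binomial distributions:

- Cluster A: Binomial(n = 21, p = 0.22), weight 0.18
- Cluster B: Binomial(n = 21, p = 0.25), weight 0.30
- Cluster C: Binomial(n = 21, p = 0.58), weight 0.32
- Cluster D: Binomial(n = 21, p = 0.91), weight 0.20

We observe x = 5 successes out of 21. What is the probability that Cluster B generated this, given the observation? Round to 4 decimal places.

By Bayes' theorem, P(k | x) = P(Z=k) f_k(x) / Σ_j P(Z=j) f_j(x).
Component likelihoods at x = 5 successes out of 21:
  f_A = 0.196866
  f_B = 0.19917
  f_C = 0.00125219
  f_D = 2.35304e-13
Prior × likelihood for each component:
  P(Z=A)·f_A = 0.18 × 0.196866 = 0.0354358
  P(Z=B)·f_B = 0.30 × 0.19917 = 0.0597509
  P(Z=C)·f_C = 0.32 × 0.00125219 = 0.000400702
  P(Z=D)·f_D = 0.20 × 2.35304e-13 = 4.70609e-14
Denominator: 0.0354358 + 0.0597509 + 0.000400702 + 4.70609e-14 = 0.0955875
P(Cluster B | x) ≈ 0.6251

0.6251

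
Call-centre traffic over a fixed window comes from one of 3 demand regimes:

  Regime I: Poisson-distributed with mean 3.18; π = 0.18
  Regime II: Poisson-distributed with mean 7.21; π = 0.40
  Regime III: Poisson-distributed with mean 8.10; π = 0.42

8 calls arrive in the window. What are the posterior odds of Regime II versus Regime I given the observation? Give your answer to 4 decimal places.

27.5833

Posterior odds = (P(Z=i) f_i(x)) / (P(Z=j) f_j(x)); the normalising sum cancels.
Component likelihoods at x = 8 calls:
  L_I = e^(−3.18)·3.18^8/8! = 0.0107855
  L_II = e^(−7.21)·7.21^8/8! = 0.133875
  L_III = e^(−8.10)·8.10^8/8! = 0.1395
Odds = (0.40/0.18) × (0.133875/0.0107855) = 2.22222 × 12.4125 ≈ 27.5833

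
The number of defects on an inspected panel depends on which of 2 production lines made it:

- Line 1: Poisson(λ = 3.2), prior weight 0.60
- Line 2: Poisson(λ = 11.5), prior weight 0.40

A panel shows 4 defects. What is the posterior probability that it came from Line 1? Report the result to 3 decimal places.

0.973

Apply Bayes' rule: the posterior for each component is proportional to its prior times its likelihood at x.
Component likelihoods at x = 4 defects:
  L_1 = 0.178093
  L_2 = 0.00738233
Prior × likelihood for each component:
  π_1·L_1 = 0.60 × 0.178093 = 0.106856
  π_2·L_2 = 0.40 × 0.00738233 = 0.00295293
Sum: 0.106856 + 0.00295293 = 0.109809
So the posterior for Line 1 is 0.106856 / 0.109809 ≈ 0.973.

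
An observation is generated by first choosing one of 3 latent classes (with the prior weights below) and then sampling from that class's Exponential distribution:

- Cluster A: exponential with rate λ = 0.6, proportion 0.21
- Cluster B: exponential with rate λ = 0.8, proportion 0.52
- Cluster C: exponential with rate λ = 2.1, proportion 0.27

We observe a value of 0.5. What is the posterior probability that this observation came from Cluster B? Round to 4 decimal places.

0.4887

P(component k | x) = π_k·f_k(x) / marginal(x), where marginal(x) = Σ_j π_j·f_j(x).
Exponential densities:
  f_A = 0.6·e^(−0.6·0.5) = 0.6·e^(−0.3000) = 0.444491
  f_B = 0.8·e^(−0.8·0.5) = 0.8·e^(−0.4000) = 0.536256
  f_C = 2.1·e^(−2.1·0.5) = 2.1·e^(−1.0500) = 0.734869
Prior × likelihood for each component:
  π_A·f_A = 0.21 × 0.444491 = 0.0933431
  π_B·f_B = 0.52 × 0.536256 = 0.278853
  π_C·f_C = 0.27 × 0.734869 = 0.198415
Normaliser: 0.0933431 + 0.278853 + 0.198415 = 0.570611
P(Cluster B | 0.5) = 0.278853 / 0.570611 ≈ 0.4887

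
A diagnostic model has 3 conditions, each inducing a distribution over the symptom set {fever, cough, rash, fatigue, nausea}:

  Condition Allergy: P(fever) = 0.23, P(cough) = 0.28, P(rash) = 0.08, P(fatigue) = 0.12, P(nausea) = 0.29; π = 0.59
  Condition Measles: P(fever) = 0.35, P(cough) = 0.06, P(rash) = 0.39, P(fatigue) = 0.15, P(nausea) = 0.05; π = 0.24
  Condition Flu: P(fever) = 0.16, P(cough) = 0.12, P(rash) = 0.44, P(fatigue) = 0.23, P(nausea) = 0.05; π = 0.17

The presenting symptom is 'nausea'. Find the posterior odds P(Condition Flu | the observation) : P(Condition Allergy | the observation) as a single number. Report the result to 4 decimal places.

Only the two components matter; the odds are (P(Z=i) f_i(x)) / (P(Z=j) f_j(x)).
Component likelihoods at x = 'nausea':
  p_Allergy = P(nausea | comp) = 0.29
  p_Measles = P(nausea | comp) = 0.05
  p_Flu = P(nausea | comp) = 0.05
0.0085 / 0.1711 ≈ 0.0497

0.0497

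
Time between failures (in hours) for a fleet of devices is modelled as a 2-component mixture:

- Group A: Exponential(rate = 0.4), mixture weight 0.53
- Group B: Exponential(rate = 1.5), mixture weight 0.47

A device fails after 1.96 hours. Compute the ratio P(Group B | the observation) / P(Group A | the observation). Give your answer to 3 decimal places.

Posterior odds = (w_i f_i(x)) / (w_j f_j(x)); the normalising sum cancels.
Component likelihoods at x = 1.96 hours:
  f_A = 0.4·e^(−0.4·1.96) = 0.4·e^(−0.7840) = 0.18263
  f_B = 1.5·e^(−1.5·1.96) = 1.5·e^(−2.9400) = 0.0792986
0.0372703 / 0.0967941 ≈ 0.385

0.385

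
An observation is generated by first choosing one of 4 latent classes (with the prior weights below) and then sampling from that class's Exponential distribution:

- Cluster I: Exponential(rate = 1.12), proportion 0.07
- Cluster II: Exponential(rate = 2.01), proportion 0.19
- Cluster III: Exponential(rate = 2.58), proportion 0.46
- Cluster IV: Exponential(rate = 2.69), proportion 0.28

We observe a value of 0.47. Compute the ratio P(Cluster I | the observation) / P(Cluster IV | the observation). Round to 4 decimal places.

0.2177

Posterior odds = (π_i f_i(x)) / (π_j f_j(x)); the normalising sum cancels.
Exponential densities:
  p_I = 0.661615
  p_II = 0.78148
  p_III = 0.767351
  p_IV = 0.759755
Odds = (0.07/0.28) × (0.661615/0.759755) = 0.25 × 0.870827 ≈ 0.2177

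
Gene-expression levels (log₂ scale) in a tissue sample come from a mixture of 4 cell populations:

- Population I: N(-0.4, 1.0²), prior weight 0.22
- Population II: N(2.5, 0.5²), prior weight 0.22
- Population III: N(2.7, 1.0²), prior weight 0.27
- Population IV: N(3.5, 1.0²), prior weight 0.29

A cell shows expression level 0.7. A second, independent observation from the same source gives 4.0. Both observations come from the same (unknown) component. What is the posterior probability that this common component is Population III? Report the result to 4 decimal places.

0.7548

Posterior ∝ prior × likelihood, so P(k | x) ∝ π_k f_k(x); normalise over all components.
Since both observations come from the same component, the likelihood for component k is f_k(x₁)·f_k(x₂).
  f_I = [(1/(1.0·√(2π)))·exp(−(0.7−-0.4)²/(2·1.0²)) = 0.398942·exp(-0.60500) = 0.217852] × [2.49425e-05] = 5.43377e-06
  f_II = [(1/(0.5·√(2π)))·exp(−(0.7−2.5)²/(2·0.5²)) = 0.797885·exp(-6.48000) = 0.0012238] × [0.0088637] = 1.08474e-05
  f_III = [(1/(1.0·√(2π)))·exp(−(0.7−2.7)²/(2·1.0²)) = 0.398942·exp(-2.00000) = 0.053991] × [0.171369] = 0.00925236
  f_IV = [(1/(1.0·√(2π)))·exp(−(0.7−3.5)²/(2·1.0²)) = 0.398942·exp(-3.92000) = 0.00791545] × [0.352065] = 0.00278676
Weight by the priors:
  π_I·f_I = 0.22 × 5.43377e-06 = 1.19543e-06
  π_II·f_II = 0.22 × 1.08474e-05 = 2.38643e-06
  π_III·f_III = 0.27 × 0.00925236 = 0.00249814
  π_IV·f_IV = 0.29 × 0.00278676 = 0.000808159
Marginal: 1.19543e-06 + 2.38643e-06 + 0.00249814 + 0.000808159 = 0.00330988
Responsibility of Population III: 0.00249814 / 0.00330988 ≈ 0.7548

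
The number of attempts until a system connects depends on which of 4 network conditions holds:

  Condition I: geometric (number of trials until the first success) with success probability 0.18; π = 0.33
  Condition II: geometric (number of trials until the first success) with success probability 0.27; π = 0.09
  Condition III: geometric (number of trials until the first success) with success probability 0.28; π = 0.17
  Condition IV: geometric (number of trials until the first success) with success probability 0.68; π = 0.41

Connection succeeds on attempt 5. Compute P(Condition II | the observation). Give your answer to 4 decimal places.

Apply Bayes' rule: the posterior for each component is proportional to its prior times its likelihood at x.
Geometric probabilities:
  p_I = 0.18·(1−0.18)^4 = 0.18·0.452122 = 0.0813819
  p_II = 0.27·(1−0.27)^4 = 0.27·0.283982 = 0.0766753
  p_III = 0.28·(1−0.28)^4 = 0.28·0.268739 = 0.0752468
  p_IV = 0.68·(1−0.68)^4 = 0.68·0.0104858 = 0.00713032
Multiply by the mixture weights:
  w_I·p_I = 0.33 × 0.0813819 = 0.026856
  w_II·p_II = 0.09 × 0.0766753 = 0.00690077
  w_III·p_III = 0.17 × 0.0752468 = 0.012792
  w_IV·p_IV = 0.41 × 0.00713032 = 0.00292343
Evidence: 0.026856 + 0.00690077 + 0.012792 + 0.00292343 = 0.0494722
Responsibility of Condition II: 0.00690077 / 0.0494722 ≈ 0.1395

0.1395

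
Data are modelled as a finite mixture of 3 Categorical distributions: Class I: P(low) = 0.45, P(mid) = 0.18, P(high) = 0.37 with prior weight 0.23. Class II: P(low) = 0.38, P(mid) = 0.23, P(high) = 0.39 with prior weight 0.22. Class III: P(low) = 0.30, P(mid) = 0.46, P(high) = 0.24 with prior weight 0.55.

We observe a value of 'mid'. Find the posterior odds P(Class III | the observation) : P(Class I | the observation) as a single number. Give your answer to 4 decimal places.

Only the two components matter; the odds are (w_i f_i(x)) / (w_j f_j(x)).
Component likelihoods at x = 'mid':
  f_I = P(mid | comp) = 0.18
  f_II = P(mid | comp) = 0.23
  f_III = P(mid | comp) = 0.46
Odds = (0.55/0.23) × (0.46/0.18) = 2.3913 × 2.55556 ≈ 6.1111

6.1111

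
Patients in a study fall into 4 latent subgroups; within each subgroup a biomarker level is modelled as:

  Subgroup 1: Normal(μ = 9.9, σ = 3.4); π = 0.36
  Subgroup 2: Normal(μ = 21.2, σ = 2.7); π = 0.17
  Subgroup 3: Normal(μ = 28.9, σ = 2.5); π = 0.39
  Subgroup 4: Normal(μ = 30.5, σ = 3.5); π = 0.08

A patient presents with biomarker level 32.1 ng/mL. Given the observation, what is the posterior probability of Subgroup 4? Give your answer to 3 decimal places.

0.230

Apply Bayes' rule: the posterior for each component is proportional to its prior times its likelihood at x.
Normal densities:
  p_1 = (1/(3.4·√(2π)))·exp(−(32.1−9.9)²/(2·3.4²)) = 0.117336·exp(-21.31661) = 6.48254e-11
  p_2 = (1/(2.7·√(2π)))·exp(−(32.1−21.2)²/(2·2.7²)) = 0.147756·exp(-8.14883) = 4.27123e-05
  p_3 = (1/(2.5·√(2π)))·exp(−(32.1−28.9)²/(2·2.5²)) = 0.159577·exp(-0.81920) = 0.070339
  p_4 = (1/(3.5·√(2π)))·exp(−(32.1−30.5)²/(2·3.5²)) = 0.113984·exp(-0.10449) = 0.102675
Prior × likelihood for each component:
  π_1·p_1 = 0.36 × 6.48254e-11 = 2.33372e-11
  π_2·p_2 = 0.17 × 4.27123e-05 = 7.26109e-06
  π_3·p_3 = 0.39 × 0.070339 = 0.0274322
  π_4·p_4 = 0.08 × 0.102675 = 0.00821396
Normaliser: 2.33372e-11 + 7.26109e-06 + 0.0274322 + 0.00821396 = 0.0356534
P(Subgroup 4 | the observation) = 0.00821396 / 0.0356534 ≈ 0.230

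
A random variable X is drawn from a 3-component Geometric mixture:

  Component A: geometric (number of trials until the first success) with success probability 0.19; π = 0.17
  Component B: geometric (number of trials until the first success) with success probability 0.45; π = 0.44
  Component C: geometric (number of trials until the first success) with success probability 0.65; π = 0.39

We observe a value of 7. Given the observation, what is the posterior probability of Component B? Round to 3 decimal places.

0.364

By Bayes' theorem, P(k | x) = w_k f_k(x) / Σ_j w_j f_j(x).
Evaluate each component's likelihood at the observed value:
  f_A = 0.19·(1−0.19)^6 = 0.19·0.28243 = 0.0536616
  f_B = 0.45·(1−0.45)^6 = 0.45·0.0276806 = 0.0124563
  f_C = 0.65·(1−0.65)^6 = 0.65·0.00183827 = 0.00119487
Multiply by the mixture weights:
  w_A·f_A = 0.17 × 0.0536616 = 0.00912247
  w_B·f_B = 0.44 × 0.0124563 = 0.00548077
  w_C·f_C = 0.39 × 0.00119487 = 0.000466
Sum: 0.00912247 + 0.00548077 + 0.000466 = 0.0150692
P(Component B | data) = 0.00548077 / 0.0150692 ≈ 0.364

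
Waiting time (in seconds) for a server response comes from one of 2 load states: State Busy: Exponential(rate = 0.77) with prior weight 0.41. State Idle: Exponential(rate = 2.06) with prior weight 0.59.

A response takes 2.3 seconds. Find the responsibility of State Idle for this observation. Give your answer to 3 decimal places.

0.165

Posterior ∝ prior × likelihood, so P(k | x) ∝ w_k f_k(x); normalise over all components.
Component likelihoods at x = 2.3 seconds:
  p_Busy = 0.77·e^(−0.77·2.3) = 0.77·e^(−1.7710) = 0.131025
  p_Idle = 2.06·e^(−2.06·2.3) = 2.06·e^(−4.7380) = 0.0180377
Weight by the priors:
  w_Busy·p_Busy = 0.41 × 0.131025 = 0.0537204
  w_Idle·p_Idle = 0.59 × 0.0180377 = 0.0106422
Normaliser: 0.0537204 + 0.0106422 = 0.0643626
P(State Idle | the observation) = 0.0106422 / 0.0643626 ≈ 0.165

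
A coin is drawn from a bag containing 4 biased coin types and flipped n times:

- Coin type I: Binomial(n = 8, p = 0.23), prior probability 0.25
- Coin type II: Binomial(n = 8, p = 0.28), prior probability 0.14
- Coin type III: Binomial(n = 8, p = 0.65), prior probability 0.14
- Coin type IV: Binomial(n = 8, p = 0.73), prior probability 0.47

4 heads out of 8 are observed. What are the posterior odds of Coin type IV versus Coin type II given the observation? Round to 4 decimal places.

3.0673

The posterior odds equal the prior odds times the likelihood ratio: (π_i/π_j)·(f_i(x)/f_j(x)).
Evaluate each component's likelihood at the observed value:
  p_I = C(8,4)·0.23^4·0.77^4 = 70·0.00279841·0.35153 = 0.0688608
  p_II = C(8,4)·0.28^4·0.72^4 = 70·0.00614656·0.268739 = 0.115627
  p_III = C(8,4)·0.65^4·0.35^4 = 70·0.178506·0.0150062 = 0.18751
  p_IV = C(8,4)·0.73^4·0.27^4 = 70·0.283982·0.00531441 = 0.105644
Posterior odds = (π_IV·p_IV) / (π_II·p_II) = (0.47·0.105644) / (0.14·0.115627) = 0.0496526 / 0.0161878 ≈ 3.0673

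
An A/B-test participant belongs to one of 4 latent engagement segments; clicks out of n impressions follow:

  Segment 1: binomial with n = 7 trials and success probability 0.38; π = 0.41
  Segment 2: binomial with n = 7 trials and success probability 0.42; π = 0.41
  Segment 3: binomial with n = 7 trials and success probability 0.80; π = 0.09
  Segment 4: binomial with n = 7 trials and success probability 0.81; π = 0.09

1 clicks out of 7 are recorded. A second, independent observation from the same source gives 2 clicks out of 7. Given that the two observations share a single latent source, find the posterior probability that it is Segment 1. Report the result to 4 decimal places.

0.6067

The responsibility of component k is w_k f_k(x) divided by Σ_j w_j f_j(x).
Since both observations come from the same component, the likelihood for component k is f_k(x₁)·f_k(x₂).
  L_1 = [0.151089] × [0.277808] = 0.0419736
  L_2 = [0.111922] × [0.243141] = 0.0272128
  L_3 = [0.0003584] × [0.0043008] = 1.54141e-06
  L_4 = [0.00026675] × [0.00341159] = 9.10043e-07
Unnormalised posteriors:
  w_1·L_1 = 0.41 × 0.0419736 = 0.0172092
  w_2·L_2 = 0.41 × 0.0272128 = 0.0111572
  w_3·L_3 = 0.09 × 1.54141e-06 = 1.38727e-07
  w_4·L_4 = 0.09 × 9.10043e-07 = 8.19039e-08
Marginal: 0.0172092 + 0.0111572 + 1.38727e-07 + 8.19039e-08 = 0.0283667
So the posterior for Segment 1 is 0.0172092 / 0.0283667 ≈ 0.6067.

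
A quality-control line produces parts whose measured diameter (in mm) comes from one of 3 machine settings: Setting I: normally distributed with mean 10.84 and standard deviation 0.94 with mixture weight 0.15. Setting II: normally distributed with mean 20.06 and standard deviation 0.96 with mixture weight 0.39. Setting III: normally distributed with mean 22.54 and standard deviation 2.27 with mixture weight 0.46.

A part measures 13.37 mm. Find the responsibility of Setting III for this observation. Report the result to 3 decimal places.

Apply Bayes' rule: the posterior for each component is proportional to its prior times its likelihood at x.
Component likelihoods at x = 13.37 mm:
  p_I = 0.0113434
  p_II = 1.18362e-11
  p_III = 5.02704e-05
Weight by the priors:
  π_I·p_I = 0.15 × 0.0113434 = 0.00170151
  π_II·p_II = 0.39 × 1.18362e-11 = 4.61613e-12
  π_III·p_III = 0.46 × 5.02704e-05 = 2.31244e-05
Denominator: 0.00170151 + 4.61613e-12 + 2.31244e-05 = 0.00172463
P(Setting III | 13.37 mm) ≈ 0.013

0.013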